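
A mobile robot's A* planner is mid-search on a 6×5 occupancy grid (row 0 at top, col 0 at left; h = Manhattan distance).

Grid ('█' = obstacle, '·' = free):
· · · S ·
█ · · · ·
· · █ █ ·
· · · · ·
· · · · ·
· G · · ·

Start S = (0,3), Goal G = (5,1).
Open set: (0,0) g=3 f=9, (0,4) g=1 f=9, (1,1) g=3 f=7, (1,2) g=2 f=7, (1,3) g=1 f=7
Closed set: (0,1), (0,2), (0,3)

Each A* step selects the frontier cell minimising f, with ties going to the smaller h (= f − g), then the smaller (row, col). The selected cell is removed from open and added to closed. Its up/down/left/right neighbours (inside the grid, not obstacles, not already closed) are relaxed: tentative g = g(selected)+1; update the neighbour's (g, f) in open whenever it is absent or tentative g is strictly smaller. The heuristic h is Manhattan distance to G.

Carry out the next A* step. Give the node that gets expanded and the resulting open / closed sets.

expanded=(1,1); open=[(0,0) g=3 f=9, (0,4) g=1 f=9, (1,2) g=2 f=7, (1,3) g=1 f=7, (2,1) g=4 f=7]; closed=[(0,1), (0,2), (0,3), (1,1)]

step 1: expand (1,1) (f=7, h=4) → closed; open now [(0,0) g=3 f=9, (0,4) g=1 f=9, (1,2) g=2 f=7, (1,3) g=1 f=7, (2,1) g=4 f=7]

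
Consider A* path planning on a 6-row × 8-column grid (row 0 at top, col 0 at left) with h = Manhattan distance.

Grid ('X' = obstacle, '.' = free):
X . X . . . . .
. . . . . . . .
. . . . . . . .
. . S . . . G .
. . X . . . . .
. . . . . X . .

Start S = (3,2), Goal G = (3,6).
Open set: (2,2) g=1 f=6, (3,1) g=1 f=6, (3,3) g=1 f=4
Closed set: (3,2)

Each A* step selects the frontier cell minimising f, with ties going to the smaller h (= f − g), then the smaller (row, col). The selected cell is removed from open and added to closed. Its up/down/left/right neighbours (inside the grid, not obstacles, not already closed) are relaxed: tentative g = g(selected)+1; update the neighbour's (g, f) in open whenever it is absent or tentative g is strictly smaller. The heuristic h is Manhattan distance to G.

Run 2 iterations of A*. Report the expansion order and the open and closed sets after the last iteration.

step 1: expand (3,3) (f=4, h=3) → closed; open now [(2,2) g=1 f=6, (2,3) g=2 f=6, (3,1) g=1 f=6, (3,4) g=2 f=4, (4,3) g=2 f=6]
step 2: expand (3,4) (f=4, h=2) → closed; open now [(2,2) g=1 f=6, (2,3) g=2 f=6, (2,4) g=3 f=6, (3,1) g=1 f=6, (3,5) g=3 f=4, (4,3) g=2 f=6, (4,4) g=3 f=6]

order=[(3,3) → (3,4)]; open=[(2,2) g=1 f=6, (2,3) g=2 f=6, (2,4) g=3 f=6, (3,1) g=1 f=6, (3,5) g=3 f=4, (4,3) g=2 f=6, (4,4) g=3 f=6]; closed=[(3,2), (3,3), (3,4)]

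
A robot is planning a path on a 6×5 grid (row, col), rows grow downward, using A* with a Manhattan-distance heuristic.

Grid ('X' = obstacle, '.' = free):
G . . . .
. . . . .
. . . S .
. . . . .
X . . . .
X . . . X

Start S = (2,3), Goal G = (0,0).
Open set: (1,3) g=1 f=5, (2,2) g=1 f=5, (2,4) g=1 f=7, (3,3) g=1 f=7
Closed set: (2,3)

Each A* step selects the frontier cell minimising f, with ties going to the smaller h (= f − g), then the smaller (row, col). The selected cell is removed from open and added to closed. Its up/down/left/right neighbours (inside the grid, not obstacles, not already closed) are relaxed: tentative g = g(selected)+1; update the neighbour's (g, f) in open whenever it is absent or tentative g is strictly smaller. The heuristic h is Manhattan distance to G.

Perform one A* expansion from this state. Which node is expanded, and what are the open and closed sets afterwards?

step 1: expand (1,3) (f=5, h=4) → closed; open now [(0,3) g=2 f=5, (1,2) g=2 f=5, (1,4) g=2 f=7, (2,2) g=1 f=5, (2,4) g=1 f=7, (3,3) g=1 f=7]

expanded=(1,3); open=[(0,3) g=2 f=5, (1,2) g=2 f=5, (1,4) g=2 f=7, (2,2) g=1 f=5, (2,4) g=1 f=7, (3,3) g=1 f=7]; closed=[(1,3), (2,3)]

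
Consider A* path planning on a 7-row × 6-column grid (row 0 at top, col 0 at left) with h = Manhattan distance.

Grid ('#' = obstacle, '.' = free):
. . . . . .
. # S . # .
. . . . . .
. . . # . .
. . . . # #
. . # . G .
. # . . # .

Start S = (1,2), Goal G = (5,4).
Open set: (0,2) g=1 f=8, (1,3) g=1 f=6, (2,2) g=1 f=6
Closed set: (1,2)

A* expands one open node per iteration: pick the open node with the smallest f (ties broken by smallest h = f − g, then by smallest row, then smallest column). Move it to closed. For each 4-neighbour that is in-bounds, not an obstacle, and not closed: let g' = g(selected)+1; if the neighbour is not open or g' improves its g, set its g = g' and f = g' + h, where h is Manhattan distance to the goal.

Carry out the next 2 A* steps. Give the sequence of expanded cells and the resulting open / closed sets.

step 1: expand (1,3) (f=6, h=5) → closed; open now [(0,2) g=1 f=8, (0,3) g=2 f=8, (2,2) g=1 f=6, (2,3) g=2 f=6]
step 2: expand (2,3) (f=6, h=4) → closed; open now [(0,2) g=1 f=8, (0,3) g=2 f=8, (2,2) g=1 f=6, (2,4) g=3 f=6]

order=[(1,3) → (2,3)]; open=[(0,2) g=1 f=8, (0,3) g=2 f=8, (2,2) g=1 f=6, (2,4) g=3 f=6]; closed=[(1,2), (1,3), (2,3)]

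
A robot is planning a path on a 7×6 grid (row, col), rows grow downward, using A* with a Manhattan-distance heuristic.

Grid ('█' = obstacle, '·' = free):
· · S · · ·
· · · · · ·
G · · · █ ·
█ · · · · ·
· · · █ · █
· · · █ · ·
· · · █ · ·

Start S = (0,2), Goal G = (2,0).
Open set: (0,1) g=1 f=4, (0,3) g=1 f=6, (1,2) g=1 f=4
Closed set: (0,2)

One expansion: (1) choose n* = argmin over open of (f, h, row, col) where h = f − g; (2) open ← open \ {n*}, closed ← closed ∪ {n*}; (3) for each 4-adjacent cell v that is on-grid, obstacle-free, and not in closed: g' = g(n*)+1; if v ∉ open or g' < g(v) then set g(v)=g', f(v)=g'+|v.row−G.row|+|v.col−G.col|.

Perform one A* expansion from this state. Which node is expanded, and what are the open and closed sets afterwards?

step 1: expand (0,1) (f=4, h=3) → closed; open now [(0,0) g=2 f=4, (0,3) g=1 f=6, (1,1) g=2 f=4, (1,2) g=1 f=4]

expanded=(0,1); open=[(0,0) g=2 f=4, (0,3) g=1 f=6, (1,1) g=2 f=4, (1,2) g=1 f=4]; closed=[(0,1), (0,2)]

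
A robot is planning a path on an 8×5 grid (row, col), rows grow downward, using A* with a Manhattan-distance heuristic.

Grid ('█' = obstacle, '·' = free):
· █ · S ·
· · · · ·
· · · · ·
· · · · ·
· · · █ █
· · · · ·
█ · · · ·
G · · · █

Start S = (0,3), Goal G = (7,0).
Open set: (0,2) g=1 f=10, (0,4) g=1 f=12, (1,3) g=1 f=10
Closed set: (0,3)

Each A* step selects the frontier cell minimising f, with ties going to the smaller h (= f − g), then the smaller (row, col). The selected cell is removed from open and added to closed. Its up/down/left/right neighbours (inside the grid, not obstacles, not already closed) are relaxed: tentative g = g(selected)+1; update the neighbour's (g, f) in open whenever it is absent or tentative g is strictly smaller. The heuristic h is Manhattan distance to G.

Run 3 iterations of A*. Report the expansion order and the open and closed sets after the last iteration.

step 1: expand (0,2) (f=10, h=9) → closed; open now [(0,4) g=1 f=12, (1,2) g=2 f=10, (1,3) g=1 f=10]
step 2: expand (1,2) (f=10, h=8) → closed; open now [(0,4) g=1 f=12, (1,1) g=3 f=10, (1,3) g=1 f=10, (2,2) g=3 f=10]
step 3: expand (1,1) (f=10, h=7) → closed; open now [(0,4) g=1 f=12, (1,0) g=4 f=10, (1,3) g=1 f=10, (2,1) g=4 f=10, (2,2) g=3 f=10]

order=[(0,2) → (1,2) → (1,1)]; open=[(0,4) g=1 f=12, (1,0) g=4 f=10, (1,3) g=1 f=10, (2,1) g=4 f=10, (2,2) g=3 f=10]; closed=[(0,2), (0,3), (1,1), (1,2)]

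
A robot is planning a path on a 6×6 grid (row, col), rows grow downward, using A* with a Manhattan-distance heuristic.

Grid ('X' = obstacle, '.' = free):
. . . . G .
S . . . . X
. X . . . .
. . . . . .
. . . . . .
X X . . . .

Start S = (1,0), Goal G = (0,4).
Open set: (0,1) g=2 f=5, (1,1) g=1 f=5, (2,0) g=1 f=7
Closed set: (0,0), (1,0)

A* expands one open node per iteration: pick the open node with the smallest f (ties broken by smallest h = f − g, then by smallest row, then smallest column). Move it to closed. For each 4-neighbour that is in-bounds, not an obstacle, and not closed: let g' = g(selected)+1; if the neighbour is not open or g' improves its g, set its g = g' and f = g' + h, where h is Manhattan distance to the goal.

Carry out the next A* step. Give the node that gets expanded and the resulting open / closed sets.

step 1: expand (0,1) (f=5, h=3) → closed; open now [(0,2) g=3 f=5, (1,1) g=1 f=5, (2,0) g=1 f=7]

expanded=(0,1); open=[(0,2) g=3 f=5, (1,1) g=1 f=5, (2,0) g=1 f=7]; closed=[(0,0), (0,1), (1,0)]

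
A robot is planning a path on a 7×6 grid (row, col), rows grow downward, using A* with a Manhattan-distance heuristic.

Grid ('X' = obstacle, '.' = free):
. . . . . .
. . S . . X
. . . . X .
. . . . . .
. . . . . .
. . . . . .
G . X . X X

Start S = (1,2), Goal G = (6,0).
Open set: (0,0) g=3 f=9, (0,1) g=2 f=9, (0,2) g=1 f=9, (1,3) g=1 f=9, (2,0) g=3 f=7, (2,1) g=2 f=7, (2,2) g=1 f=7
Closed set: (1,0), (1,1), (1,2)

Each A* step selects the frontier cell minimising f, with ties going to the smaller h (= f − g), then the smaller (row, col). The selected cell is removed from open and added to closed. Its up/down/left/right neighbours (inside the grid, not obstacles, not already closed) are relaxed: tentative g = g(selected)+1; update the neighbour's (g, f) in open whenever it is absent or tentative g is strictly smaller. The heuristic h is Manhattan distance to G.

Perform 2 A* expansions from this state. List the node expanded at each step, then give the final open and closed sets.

order=[(2,0) → (3,0)]; open=[(0,0) g=3 f=9, (0,1) g=2 f=9, (0,2) g=1 f=9, (1,3) g=1 f=9, (2,1) g=2 f=7, (2,2) g=1 f=7, (3,1) g=5 f=9, (4,0) g=5 f=7]; closed=[(1,0), (1,1), (1,2), (2,0), (3,0)]

step 1: expand (2,0) (f=7, h=4) → closed; open now [(0,0) g=3 f=9, (0,1) g=2 f=9, (0,2) g=1 f=9, (1,3) g=1 f=9, (2,1) g=2 f=7, (2,2) g=1 f=7, (3,0) g=4 f=7]
step 2: expand (3,0) (f=7, h=3) → closed; open now [(0,0) g=3 f=9, (0,1) g=2 f=9, (0,2) g=1 f=9, (1,3) g=1 f=9, (2,1) g=2 f=7, (2,2) g=1 f=7, (3,1) g=5 f=9, (4,0) g=5 f=7]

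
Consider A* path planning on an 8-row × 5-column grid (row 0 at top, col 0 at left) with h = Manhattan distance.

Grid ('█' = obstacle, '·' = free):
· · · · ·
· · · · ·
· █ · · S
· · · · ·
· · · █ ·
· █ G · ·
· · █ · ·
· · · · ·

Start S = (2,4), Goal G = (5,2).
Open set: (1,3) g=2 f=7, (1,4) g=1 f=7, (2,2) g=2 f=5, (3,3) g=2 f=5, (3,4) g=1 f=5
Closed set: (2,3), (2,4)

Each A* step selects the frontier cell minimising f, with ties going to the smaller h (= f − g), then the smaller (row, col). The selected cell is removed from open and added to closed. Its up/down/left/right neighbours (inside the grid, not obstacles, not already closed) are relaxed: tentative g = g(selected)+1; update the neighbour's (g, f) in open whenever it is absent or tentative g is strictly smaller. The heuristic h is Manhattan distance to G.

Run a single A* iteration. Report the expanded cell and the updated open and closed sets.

step 1: expand (2,2) (f=5, h=3) → closed; open now [(1,2) g=3 f=7, (1,3) g=2 f=7, (1,4) g=1 f=7, (3,2) g=3 f=5, (3,3) g=2 f=5, (3,4) g=1 f=5]

expanded=(2,2); open=[(1,2) g=3 f=7, (1,3) g=2 f=7, (1,4) g=1 f=7, (3,2) g=3 f=5, (3,3) g=2 f=5, (3,4) g=1 f=5]; closed=[(2,2), (2,3), (2,4)]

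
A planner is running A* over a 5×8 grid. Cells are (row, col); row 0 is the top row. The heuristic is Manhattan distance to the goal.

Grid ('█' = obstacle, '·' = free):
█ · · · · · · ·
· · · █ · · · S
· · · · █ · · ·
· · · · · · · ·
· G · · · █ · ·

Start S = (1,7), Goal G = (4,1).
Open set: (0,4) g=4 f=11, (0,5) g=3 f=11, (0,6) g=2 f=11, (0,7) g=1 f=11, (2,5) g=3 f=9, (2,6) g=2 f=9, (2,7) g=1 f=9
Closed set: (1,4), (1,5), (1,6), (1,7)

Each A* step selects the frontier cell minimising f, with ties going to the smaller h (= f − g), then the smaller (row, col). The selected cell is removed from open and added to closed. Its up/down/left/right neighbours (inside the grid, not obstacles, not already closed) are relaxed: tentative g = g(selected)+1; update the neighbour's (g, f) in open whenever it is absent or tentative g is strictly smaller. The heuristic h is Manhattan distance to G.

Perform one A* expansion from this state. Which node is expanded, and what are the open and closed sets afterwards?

step 1: expand (2,5) (f=9, h=6) → closed; open now [(0,4) g=4 f=11, (0,5) g=3 f=11, (0,6) g=2 f=11, (0,7) g=1 f=11, (2,6) g=2 f=9, (2,7) g=1 f=9, (3,5) g=4 f=9]

expanded=(2,5); open=[(0,4) g=4 f=11, (0,5) g=3 f=11, (0,6) g=2 f=11, (0,7) g=1 f=11, (2,6) g=2 f=9, (2,7) g=1 f=9, (3,5) g=4 f=9]; closed=[(1,4), (1,5), (1,6), (1,7), (2,5)]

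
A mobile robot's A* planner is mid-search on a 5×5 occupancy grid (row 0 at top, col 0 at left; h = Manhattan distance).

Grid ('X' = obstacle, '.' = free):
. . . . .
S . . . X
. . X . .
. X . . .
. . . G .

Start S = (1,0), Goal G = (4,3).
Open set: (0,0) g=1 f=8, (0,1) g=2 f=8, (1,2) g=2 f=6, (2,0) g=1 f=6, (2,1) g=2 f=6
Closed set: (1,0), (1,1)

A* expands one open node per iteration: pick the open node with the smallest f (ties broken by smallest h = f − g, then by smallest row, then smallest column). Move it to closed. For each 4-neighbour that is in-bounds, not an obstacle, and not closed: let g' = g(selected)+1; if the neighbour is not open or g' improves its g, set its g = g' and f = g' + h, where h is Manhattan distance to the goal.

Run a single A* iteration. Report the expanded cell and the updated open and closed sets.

expanded=(1,2); open=[(0,0) g=1 f=8, (0,1) g=2 f=8, (0,2) g=3 f=8, (1,3) g=3 f=6, (2,0) g=1 f=6, (2,1) g=2 f=6]; closed=[(1,0), (1,1), (1,2)]

step 1: expand (1,2) (f=6, h=4) → closed; open now [(0,0) g=1 f=8, (0,1) g=2 f=8, (0,2) g=3 f=8, (1,3) g=3 f=6, (2,0) g=1 f=6, (2,1) g=2 f=6]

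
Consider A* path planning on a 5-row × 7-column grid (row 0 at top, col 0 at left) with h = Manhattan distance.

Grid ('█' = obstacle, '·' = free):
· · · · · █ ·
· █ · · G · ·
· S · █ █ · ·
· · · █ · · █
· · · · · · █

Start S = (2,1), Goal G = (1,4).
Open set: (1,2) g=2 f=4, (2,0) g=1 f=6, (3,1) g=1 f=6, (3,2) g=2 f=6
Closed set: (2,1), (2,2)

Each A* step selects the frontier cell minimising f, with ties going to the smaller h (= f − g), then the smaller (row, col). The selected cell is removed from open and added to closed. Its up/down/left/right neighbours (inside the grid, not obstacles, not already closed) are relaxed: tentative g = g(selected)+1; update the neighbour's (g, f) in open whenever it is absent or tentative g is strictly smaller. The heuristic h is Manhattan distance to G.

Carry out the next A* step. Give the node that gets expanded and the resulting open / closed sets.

step 1: expand (1,2) (f=4, h=2) → closed; open now [(0,2) g=3 f=6, (1,3) g=3 f=4, (2,0) g=1 f=6, (3,1) g=1 f=6, (3,2) g=2 f=6]

expanded=(1,2); open=[(0,2) g=3 f=6, (1,3) g=3 f=4, (2,0) g=1 f=6, (3,1) g=1 f=6, (3,2) g=2 f=6]; closed=[(1,2), (2,1), (2,2)]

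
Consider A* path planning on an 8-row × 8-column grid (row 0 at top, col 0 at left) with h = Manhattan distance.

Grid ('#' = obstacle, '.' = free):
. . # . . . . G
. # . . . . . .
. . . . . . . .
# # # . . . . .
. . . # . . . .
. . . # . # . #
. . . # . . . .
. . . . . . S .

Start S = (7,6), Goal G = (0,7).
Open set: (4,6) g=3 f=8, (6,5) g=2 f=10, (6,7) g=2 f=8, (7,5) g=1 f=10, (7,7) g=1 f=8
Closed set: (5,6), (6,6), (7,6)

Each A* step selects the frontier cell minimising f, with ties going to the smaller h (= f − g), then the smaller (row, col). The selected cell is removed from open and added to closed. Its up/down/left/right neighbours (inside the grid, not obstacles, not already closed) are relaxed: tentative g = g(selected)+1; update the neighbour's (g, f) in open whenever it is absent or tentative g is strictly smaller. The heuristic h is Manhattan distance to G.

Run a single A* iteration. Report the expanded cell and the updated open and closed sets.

step 1: expand (4,6) (f=8, h=5) → closed; open now [(3,6) g=4 f=8, (4,5) g=4 f=10, (4,7) g=4 f=8, (6,5) g=2 f=10, (6,7) g=2 f=8, (7,5) g=1 f=10, (7,7) g=1 f=8]

expanded=(4,6); open=[(3,6) g=4 f=8, (4,5) g=4 f=10, (4,7) g=4 f=8, (6,5) g=2 f=10, (6,7) g=2 f=8, (7,5) g=1 f=10, (7,7) g=1 f=8]; closed=[(4,6), (5,6), (6,6), (7,6)]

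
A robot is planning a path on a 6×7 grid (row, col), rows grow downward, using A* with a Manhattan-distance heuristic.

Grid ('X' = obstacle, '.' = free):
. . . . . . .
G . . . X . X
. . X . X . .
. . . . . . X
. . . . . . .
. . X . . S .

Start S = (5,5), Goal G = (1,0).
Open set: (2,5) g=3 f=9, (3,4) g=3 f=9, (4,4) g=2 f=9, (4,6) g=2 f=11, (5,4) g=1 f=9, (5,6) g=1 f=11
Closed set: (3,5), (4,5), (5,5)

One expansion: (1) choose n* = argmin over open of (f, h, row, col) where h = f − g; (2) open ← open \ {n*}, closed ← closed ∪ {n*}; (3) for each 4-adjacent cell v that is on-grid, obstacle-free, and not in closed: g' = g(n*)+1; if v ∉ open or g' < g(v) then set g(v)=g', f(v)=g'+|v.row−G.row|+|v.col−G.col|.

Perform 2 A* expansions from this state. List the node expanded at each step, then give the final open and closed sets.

step 1: expand (2,5) (f=9, h=6) → closed; open now [(1,5) g=4 f=9, (2,6) g=4 f=11, (3,4) g=3 f=9, (4,4) g=2 f=9, (4,6) g=2 f=11, (5,4) g=1 f=9, (5,6) g=1 f=11]
step 2: expand (1,5) (f=9, h=5) → closed; open now [(0,5) g=5 f=11, (2,6) g=4 f=11, (3,4) g=3 f=9, (4,4) g=2 f=9, (4,6) g=2 f=11, (5,4) g=1 f=9, (5,6) g=1 f=11]

order=[(2,5) → (1,5)]; open=[(0,5) g=5 f=11, (2,6) g=4 f=11, (3,4) g=3 f=9, (4,4) g=2 f=9, (4,6) g=2 f=11, (5,4) g=1 f=9, (5,6) g=1 f=11]; closed=[(1,5), (2,5), (3,5), (4,5), (5,5)]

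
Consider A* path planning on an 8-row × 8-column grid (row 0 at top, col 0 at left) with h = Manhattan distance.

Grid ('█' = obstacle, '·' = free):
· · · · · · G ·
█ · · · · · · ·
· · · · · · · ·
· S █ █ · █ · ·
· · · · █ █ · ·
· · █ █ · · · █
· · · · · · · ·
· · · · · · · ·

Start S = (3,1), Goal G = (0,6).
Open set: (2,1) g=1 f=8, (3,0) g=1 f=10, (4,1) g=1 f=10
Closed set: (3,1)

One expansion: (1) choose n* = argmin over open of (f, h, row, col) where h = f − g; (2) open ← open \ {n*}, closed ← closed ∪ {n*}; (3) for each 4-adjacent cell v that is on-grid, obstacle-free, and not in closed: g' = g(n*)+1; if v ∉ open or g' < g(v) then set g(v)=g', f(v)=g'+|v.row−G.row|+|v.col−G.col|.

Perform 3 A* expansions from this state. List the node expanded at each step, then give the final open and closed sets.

order=[(2,1) → (1,1) → (0,1)]; open=[(0,0) g=4 f=10, (0,2) g=4 f=8, (1,2) g=3 f=8, (2,0) g=2 f=10, (2,2) g=2 f=8, (3,0) g=1 f=10, (4,1) g=1 f=10]; closed=[(0,1), (1,1), (2,1), (3,1)]

step 1: expand (2,1) (f=8, h=7) → closed; open now [(1,1) g=2 f=8, (2,0) g=2 f=10, (2,2) g=2 f=8, (3,0) g=1 f=10, (4,1) g=1 f=10]
step 2: expand (1,1) (f=8, h=6) → closed; open now [(0,1) g=3 f=8, (1,2) g=3 f=8, (2,0) g=2 f=10, (2,2) g=2 f=8, (3,0) g=1 f=10, (4,1) g=1 f=10]
step 3: expand (0,1) (f=8, h=5) → closed; open now [(0,0) g=4 f=10, (0,2) g=4 f=8, (1,2) g=3 f=8, (2,0) g=2 f=10, (2,2) g=2 f=8, (3,0) g=1 f=10, (4,1) g=1 f=10]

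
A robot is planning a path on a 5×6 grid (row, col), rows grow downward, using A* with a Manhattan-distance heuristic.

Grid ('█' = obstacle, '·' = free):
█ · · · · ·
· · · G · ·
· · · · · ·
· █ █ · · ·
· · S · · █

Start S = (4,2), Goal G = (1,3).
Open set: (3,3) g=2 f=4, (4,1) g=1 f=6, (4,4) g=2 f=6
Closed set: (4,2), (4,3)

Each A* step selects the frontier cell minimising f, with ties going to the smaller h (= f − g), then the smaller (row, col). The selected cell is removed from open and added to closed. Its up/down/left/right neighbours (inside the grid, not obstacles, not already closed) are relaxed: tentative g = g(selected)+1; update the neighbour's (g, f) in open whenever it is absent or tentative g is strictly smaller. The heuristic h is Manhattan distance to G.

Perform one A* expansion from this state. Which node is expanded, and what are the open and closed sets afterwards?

expanded=(3,3); open=[(2,3) g=3 f=4, (3,4) g=3 f=6, (4,1) g=1 f=6, (4,4) g=2 f=6]; closed=[(3,3), (4,2), (4,3)]

step 1: expand (3,3) (f=4, h=2) → closed; open now [(2,3) g=3 f=4, (3,4) g=3 f=6, (4,1) g=1 f=6, (4,4) g=2 f=6]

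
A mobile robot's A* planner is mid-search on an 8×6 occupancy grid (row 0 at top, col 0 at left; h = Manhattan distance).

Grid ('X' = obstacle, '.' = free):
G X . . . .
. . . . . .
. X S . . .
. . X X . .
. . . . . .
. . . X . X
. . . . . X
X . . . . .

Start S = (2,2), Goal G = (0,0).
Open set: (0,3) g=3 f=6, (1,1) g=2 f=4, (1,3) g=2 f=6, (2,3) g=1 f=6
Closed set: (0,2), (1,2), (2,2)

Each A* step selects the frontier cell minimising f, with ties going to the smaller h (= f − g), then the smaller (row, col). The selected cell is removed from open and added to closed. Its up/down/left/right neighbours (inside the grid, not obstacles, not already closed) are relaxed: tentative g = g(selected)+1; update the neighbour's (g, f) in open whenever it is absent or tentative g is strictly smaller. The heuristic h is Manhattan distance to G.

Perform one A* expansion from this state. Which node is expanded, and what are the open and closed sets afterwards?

step 1: expand (1,1) (f=4, h=2) → closed; open now [(0,3) g=3 f=6, (1,0) g=3 f=4, (1,3) g=2 f=6, (2,3) g=1 f=6]

expanded=(1,1); open=[(0,3) g=3 f=6, (1,0) g=3 f=4, (1,3) g=2 f=6, (2,3) g=1 f=6]; closed=[(0,2), (1,1), (1,2), (2,2)]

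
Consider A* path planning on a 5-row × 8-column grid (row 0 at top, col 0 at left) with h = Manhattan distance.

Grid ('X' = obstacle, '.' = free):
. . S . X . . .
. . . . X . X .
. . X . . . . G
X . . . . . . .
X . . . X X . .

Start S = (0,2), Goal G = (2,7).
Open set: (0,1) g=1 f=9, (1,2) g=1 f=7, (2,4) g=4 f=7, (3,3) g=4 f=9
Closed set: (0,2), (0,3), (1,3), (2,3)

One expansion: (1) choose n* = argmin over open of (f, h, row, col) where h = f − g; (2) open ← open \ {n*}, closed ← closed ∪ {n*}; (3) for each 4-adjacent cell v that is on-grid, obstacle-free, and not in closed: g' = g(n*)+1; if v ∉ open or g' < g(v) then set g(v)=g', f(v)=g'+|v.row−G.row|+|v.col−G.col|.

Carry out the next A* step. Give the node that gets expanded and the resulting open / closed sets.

expanded=(2,4); open=[(0,1) g=1 f=9, (1,2) g=1 f=7, (2,5) g=5 f=7, (3,3) g=4 f=9, (3,4) g=5 f=9]; closed=[(0,2), (0,3), (1,3), (2,3), (2,4)]

step 1: expand (2,4) (f=7, h=3) → closed; open now [(0,1) g=1 f=9, (1,2) g=1 f=7, (2,5) g=5 f=7, (3,3) g=4 f=9, (3,4) g=5 f=9]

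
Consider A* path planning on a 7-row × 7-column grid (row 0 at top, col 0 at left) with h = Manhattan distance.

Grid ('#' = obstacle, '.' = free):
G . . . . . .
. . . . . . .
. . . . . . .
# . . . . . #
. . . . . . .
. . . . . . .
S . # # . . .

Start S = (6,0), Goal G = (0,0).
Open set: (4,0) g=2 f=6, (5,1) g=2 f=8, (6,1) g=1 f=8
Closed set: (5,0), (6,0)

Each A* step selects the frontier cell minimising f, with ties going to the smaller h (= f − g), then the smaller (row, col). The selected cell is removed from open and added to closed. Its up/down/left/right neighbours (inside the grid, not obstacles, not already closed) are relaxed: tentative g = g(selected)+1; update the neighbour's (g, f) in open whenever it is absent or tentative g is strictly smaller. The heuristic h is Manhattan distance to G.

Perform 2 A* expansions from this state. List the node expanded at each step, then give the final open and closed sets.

order=[(4,0) → (4,1)]; open=[(3,1) g=4 f=8, (4,2) g=4 f=10, (5,1) g=2 f=8, (6,1) g=1 f=8]; closed=[(4,0), (4,1), (5,0), (6,0)]

step 1: expand (4,0) (f=6, h=4) → closed; open now [(4,1) g=3 f=8, (5,1) g=2 f=8, (6,1) g=1 f=8]
step 2: expand (4,1) (f=8, h=5) → closed; open now [(3,1) g=4 f=8, (4,2) g=4 f=10, (5,1) g=2 f=8, (6,1) g=1 f=8]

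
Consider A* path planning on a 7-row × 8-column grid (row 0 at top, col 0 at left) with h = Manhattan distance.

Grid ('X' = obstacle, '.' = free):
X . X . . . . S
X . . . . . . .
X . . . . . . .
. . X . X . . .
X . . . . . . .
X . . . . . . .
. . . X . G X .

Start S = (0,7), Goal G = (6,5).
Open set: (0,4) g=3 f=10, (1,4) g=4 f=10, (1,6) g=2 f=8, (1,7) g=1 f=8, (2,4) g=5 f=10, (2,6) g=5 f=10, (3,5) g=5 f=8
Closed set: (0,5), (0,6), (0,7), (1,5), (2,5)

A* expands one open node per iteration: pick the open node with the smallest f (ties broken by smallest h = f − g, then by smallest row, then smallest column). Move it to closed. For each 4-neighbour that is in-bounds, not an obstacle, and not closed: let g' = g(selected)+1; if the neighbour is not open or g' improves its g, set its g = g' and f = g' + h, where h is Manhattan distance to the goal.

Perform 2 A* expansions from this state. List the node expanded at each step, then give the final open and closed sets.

order=[(3,5) → (4,5)]; open=[(0,4) g=3 f=10, (1,4) g=4 f=10, (1,6) g=2 f=8, (1,7) g=1 f=8, (2,4) g=5 f=10, (2,6) g=5 f=10, (3,6) g=6 f=10, (4,4) g=7 f=10, (4,6) g=7 f=10, (5,5) g=7 f=8]; closed=[(0,5), (0,6), (0,7), (1,5), (2,5), (3,5), (4,5)]

step 1: expand (3,5) (f=8, h=3) → closed; open now [(0,4) g=3 f=10, (1,4) g=4 f=10, (1,6) g=2 f=8, (1,7) g=1 f=8, (2,4) g=5 f=10, (2,6) g=5 f=10, (3,6) g=6 f=10, (4,5) g=6 f=8]
step 2: expand (4,5) (f=8, h=2) → closed; open now [(0,4) g=3 f=10, (1,4) g=4 f=10, (1,6) g=2 f=8, (1,7) g=1 f=8, (2,4) g=5 f=10, (2,6) g=5 f=10, (3,6) g=6 f=10, (4,4) g=7 f=10, (4,6) g=7 f=10, (5,5) g=7 f=8]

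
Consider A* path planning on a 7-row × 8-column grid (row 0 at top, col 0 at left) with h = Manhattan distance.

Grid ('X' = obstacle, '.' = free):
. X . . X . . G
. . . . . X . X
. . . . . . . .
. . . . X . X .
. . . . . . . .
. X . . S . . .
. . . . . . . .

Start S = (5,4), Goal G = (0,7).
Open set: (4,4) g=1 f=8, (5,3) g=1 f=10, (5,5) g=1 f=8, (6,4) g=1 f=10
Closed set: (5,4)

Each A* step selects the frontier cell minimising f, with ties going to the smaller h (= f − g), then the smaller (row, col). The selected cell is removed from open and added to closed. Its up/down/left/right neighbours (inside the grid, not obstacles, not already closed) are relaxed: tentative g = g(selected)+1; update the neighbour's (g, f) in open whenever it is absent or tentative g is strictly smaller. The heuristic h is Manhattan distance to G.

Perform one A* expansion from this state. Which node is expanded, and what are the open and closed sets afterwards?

expanded=(4,4); open=[(4,3) g=2 f=10, (4,5) g=2 f=8, (5,3) g=1 f=10, (5,5) g=1 f=8, (6,4) g=1 f=10]; closed=[(4,4), (5,4)]

step 1: expand (4,4) (f=8, h=7) → closed; open now [(4,3) g=2 f=10, (4,5) g=2 f=8, (5,3) g=1 f=10, (5,5) g=1 f=8, (6,4) g=1 f=10]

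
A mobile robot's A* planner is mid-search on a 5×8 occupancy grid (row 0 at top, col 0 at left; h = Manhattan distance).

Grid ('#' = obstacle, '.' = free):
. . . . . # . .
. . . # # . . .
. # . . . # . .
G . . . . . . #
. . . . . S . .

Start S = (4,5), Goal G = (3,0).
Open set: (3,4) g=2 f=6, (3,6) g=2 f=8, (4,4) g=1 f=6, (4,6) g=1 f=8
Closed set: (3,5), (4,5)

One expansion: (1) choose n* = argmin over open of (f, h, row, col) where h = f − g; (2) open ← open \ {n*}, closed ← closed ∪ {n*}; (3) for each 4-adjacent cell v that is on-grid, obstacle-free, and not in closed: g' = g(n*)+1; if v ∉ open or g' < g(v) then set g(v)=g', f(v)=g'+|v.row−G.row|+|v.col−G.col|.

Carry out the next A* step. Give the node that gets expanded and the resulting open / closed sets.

step 1: expand (3,4) (f=6, h=4) → closed; open now [(2,4) g=3 f=8, (3,3) g=3 f=6, (3,6) g=2 f=8, (4,4) g=1 f=6, (4,6) g=1 f=8]

expanded=(3,4); open=[(2,4) g=3 f=8, (3,3) g=3 f=6, (3,6) g=2 f=8, (4,4) g=1 f=6, (4,6) g=1 f=8]; closed=[(3,4), (3,5), (4,5)]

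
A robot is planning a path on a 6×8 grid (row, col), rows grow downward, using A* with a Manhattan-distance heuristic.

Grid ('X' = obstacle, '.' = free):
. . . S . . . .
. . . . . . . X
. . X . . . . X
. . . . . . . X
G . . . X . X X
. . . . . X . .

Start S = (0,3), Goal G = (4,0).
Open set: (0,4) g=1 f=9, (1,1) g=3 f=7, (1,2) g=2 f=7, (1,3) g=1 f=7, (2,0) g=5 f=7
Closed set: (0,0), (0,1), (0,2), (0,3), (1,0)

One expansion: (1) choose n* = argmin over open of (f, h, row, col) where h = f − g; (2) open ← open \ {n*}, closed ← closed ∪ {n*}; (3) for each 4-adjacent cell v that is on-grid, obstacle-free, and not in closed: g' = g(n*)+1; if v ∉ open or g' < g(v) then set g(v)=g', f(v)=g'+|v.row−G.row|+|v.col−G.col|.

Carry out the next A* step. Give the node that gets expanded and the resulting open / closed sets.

step 1: expand (2,0) (f=7, h=2) → closed; open now [(0,4) g=1 f=9, (1,1) g=3 f=7, (1,2) g=2 f=7, (1,3) g=1 f=7, (2,1) g=6 f=9, (3,0) g=6 f=7]

expanded=(2,0); open=[(0,4) g=1 f=9, (1,1) g=3 f=7, (1,2) g=2 f=7, (1,3) g=1 f=7, (2,1) g=6 f=9, (3,0) g=6 f=7]; closed=[(0,0), (0,1), (0,2), (0,3), (1,0), (2,0)]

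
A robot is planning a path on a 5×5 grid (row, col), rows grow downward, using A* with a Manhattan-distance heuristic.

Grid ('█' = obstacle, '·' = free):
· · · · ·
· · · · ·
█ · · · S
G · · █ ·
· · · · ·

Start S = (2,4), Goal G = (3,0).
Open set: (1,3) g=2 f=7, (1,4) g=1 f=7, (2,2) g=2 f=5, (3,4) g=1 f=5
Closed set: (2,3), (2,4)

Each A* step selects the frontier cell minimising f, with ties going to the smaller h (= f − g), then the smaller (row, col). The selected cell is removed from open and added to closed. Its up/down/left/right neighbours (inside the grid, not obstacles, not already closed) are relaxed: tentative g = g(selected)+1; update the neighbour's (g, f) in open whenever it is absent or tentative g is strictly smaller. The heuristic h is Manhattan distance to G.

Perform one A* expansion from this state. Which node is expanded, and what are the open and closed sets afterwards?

expanded=(2,2); open=[(1,2) g=3 f=7, (1,3) g=2 f=7, (1,4) g=1 f=7, (2,1) g=3 f=5, (3,2) g=3 f=5, (3,4) g=1 f=5]; closed=[(2,2), (2,3), (2,4)]

step 1: expand (2,2) (f=5, h=3) → closed; open now [(1,2) g=3 f=7, (1,3) g=2 f=7, (1,4) g=1 f=7, (2,1) g=3 f=5, (3,2) g=3 f=5, (3,4) g=1 f=5]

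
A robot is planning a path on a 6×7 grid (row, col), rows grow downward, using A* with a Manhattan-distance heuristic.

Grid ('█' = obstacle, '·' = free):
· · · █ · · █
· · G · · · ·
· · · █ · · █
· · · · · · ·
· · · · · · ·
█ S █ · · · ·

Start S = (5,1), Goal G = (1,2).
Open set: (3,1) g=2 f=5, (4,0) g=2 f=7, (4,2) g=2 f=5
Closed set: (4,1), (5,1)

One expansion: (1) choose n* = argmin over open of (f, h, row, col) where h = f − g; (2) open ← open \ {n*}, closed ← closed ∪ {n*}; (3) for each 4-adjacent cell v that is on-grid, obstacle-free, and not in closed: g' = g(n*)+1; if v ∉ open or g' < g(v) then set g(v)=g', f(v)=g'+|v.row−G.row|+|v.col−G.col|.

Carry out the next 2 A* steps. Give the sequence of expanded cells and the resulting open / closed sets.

order=[(3,1) → (2,1)]; open=[(1,1) g=4 f=5, (2,0) g=4 f=7, (2,2) g=4 f=5, (3,0) g=3 f=7, (3,2) g=3 f=5, (4,0) g=2 f=7, (4,2) g=2 f=5]; closed=[(2,1), (3,1), (4,1), (5,1)]

step 1: expand (3,1) (f=5, h=3) → closed; open now [(2,1) g=3 f=5, (3,0) g=3 f=7, (3,2) g=3 f=5, (4,0) g=2 f=7, (4,2) g=2 f=5]
step 2: expand (2,1) (f=5, h=2) → closed; open now [(1,1) g=4 f=5, (2,0) g=4 f=7, (2,2) g=4 f=5, (3,0) g=3 f=7, (3,2) g=3 f=5, (4,0) g=2 f=7, (4,2) g=2 f=5]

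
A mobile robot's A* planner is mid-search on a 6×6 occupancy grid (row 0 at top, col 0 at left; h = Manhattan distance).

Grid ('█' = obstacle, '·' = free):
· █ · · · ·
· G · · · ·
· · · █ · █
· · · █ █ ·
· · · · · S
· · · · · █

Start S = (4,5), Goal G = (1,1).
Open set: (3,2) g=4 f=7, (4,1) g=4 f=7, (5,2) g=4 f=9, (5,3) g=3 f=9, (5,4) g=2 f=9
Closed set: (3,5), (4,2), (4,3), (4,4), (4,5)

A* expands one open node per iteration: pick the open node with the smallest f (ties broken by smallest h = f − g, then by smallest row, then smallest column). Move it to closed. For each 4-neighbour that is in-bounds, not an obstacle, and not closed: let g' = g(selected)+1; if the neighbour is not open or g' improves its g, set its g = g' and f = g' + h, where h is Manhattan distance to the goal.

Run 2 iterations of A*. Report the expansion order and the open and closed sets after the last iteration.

step 1: expand (3,2) (f=7, h=3) → closed; open now [(2,2) g=5 f=7, (3,1) g=5 f=7, (4,1) g=4 f=7, (5,2) g=4 f=9, (5,3) g=3 f=9, (5,4) g=2 f=9]
step 2: expand (2,2) (f=7, h=2) → closed; open now [(1,2) g=6 f=7, (2,1) g=6 f=7, (3,1) g=5 f=7, (4,1) g=4 f=7, (5,2) g=4 f=9, (5,3) g=3 f=9, (5,4) g=2 f=9]

order=[(3,2) → (2,2)]; open=[(1,2) g=6 f=7, (2,1) g=6 f=7, (3,1) g=5 f=7, (4,1) g=4 f=7, (5,2) g=4 f=9, (5,3) g=3 f=9, (5,4) g=2 f=9]; closed=[(2,2), (3,2), (3,5), (4,2), (4,3), (4,4), (4,5)]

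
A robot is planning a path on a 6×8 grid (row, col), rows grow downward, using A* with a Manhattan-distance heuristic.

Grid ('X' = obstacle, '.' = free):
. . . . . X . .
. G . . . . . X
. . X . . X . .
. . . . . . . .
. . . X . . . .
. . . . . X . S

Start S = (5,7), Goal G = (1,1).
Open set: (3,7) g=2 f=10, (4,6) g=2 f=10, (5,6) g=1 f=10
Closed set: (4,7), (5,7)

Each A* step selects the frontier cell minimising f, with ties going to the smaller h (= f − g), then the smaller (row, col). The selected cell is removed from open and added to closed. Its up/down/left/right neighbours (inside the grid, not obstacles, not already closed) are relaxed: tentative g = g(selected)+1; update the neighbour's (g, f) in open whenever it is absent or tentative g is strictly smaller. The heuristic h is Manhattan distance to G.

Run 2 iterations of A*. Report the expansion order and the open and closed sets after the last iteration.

order=[(3,7) → (2,7)]; open=[(2,6) g=4 f=10, (3,6) g=3 f=10, (4,6) g=2 f=10, (5,6) g=1 f=10]; closed=[(2,7), (3,7), (4,7), (5,7)]

step 1: expand (3,7) (f=10, h=8) → closed; open now [(2,7) g=3 f=10, (3,6) g=3 f=10, (4,6) g=2 f=10, (5,6) g=1 f=10]
step 2: expand (2,7) (f=10, h=7) → closed; open now [(2,6) g=4 f=10, (3,6) g=3 f=10, (4,6) g=2 f=10, (5,6) g=1 f=10]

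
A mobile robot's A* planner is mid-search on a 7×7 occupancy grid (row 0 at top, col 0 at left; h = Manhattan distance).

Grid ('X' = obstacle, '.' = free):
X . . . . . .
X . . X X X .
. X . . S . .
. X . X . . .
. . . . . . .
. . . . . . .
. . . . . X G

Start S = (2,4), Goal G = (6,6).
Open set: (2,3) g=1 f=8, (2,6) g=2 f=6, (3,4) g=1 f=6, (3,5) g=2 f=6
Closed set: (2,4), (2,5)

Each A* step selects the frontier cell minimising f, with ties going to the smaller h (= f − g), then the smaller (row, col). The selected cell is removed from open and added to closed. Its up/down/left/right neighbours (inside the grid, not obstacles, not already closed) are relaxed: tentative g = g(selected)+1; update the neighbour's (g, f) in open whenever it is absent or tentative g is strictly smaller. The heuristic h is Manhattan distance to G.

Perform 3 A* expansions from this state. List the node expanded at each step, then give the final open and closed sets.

step 1: expand (2,6) (f=6, h=4) → closed; open now [(1,6) g=3 f=8, (2,3) g=1 f=8, (3,4) g=1 f=6, (3,5) g=2 f=6, (3,6) g=3 f=6]
step 2: expand (3,6) (f=6, h=3) → closed; open now [(1,6) g=3 f=8, (2,3) g=1 f=8, (3,4) g=1 f=6, (3,5) g=2 f=6, (4,6) g=4 f=6]
step 3: expand (4,6) (f=6, h=2) → closed; open now [(1,6) g=3 f=8, (2,3) g=1 f=8, (3,4) g=1 f=6, (3,5) g=2 f=6, (4,5) g=5 f=8, (5,6) g=5 f=6]

order=[(2,6) → (3,6) → (4,6)]; open=[(1,6) g=3 f=8, (2,3) g=1 f=8, (3,4) g=1 f=6, (3,5) g=2 f=6, (4,5) g=5 f=8, (5,6) g=5 f=6]; closed=[(2,4), (2,5), (2,6), (3,6), (4,6)]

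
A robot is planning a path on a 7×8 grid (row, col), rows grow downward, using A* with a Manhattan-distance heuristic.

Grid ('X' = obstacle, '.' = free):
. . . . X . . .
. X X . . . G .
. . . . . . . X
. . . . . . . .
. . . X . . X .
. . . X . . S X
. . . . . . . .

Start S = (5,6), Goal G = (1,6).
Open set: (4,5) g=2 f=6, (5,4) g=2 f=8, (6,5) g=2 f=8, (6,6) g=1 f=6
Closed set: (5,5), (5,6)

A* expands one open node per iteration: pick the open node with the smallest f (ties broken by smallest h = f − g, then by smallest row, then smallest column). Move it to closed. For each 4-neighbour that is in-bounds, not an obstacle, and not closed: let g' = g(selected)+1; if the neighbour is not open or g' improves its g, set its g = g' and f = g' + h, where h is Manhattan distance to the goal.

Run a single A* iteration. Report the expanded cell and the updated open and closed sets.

expanded=(4,5); open=[(3,5) g=3 f=6, (4,4) g=3 f=8, (5,4) g=2 f=8, (6,5) g=2 f=8, (6,6) g=1 f=6]; closed=[(4,5), (5,5), (5,6)]

step 1: expand (4,5) (f=6, h=4) → closed; open now [(3,5) g=3 f=6, (4,4) g=3 f=8, (5,4) g=2 f=8, (6,5) g=2 f=8, (6,6) g=1 f=6]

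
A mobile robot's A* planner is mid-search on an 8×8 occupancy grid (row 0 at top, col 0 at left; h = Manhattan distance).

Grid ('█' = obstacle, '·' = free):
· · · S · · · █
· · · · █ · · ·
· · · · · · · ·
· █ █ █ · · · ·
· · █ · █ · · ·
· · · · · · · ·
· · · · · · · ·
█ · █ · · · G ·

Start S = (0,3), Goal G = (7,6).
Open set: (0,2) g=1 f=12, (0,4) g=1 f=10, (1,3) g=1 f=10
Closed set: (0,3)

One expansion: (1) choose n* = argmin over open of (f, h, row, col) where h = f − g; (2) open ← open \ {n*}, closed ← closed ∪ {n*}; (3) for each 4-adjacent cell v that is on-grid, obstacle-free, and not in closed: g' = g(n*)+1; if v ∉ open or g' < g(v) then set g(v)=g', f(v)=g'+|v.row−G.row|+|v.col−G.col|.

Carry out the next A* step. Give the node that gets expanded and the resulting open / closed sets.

step 1: expand (0,4) (f=10, h=9) → closed; open now [(0,2) g=1 f=12, (0,5) g=2 f=10, (1,3) g=1 f=10]

expanded=(0,4); open=[(0,2) g=1 f=12, (0,5) g=2 f=10, (1,3) g=1 f=10]; closed=[(0,3), (0,4)]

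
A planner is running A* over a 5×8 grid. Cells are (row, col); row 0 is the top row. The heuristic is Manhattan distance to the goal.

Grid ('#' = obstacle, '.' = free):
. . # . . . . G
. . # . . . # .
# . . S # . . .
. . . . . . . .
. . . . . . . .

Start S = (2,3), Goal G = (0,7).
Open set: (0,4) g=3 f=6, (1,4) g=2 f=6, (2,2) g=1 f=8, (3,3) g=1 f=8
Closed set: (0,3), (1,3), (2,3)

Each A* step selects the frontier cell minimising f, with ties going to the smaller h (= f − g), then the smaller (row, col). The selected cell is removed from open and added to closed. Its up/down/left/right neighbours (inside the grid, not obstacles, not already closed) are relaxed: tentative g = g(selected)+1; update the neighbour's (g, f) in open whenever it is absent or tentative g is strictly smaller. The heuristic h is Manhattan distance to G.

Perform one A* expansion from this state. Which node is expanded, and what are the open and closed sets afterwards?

expanded=(0,4); open=[(0,5) g=4 f=6, (1,4) g=2 f=6, (2,2) g=1 f=8, (3,3) g=1 f=8]; closed=[(0,3), (0,4), (1,3), (2,3)]

step 1: expand (0,4) (f=6, h=3) → closed; open now [(0,5) g=4 f=6, (1,4) g=2 f=6, (2,2) g=1 f=8, (3,3) g=1 f=8]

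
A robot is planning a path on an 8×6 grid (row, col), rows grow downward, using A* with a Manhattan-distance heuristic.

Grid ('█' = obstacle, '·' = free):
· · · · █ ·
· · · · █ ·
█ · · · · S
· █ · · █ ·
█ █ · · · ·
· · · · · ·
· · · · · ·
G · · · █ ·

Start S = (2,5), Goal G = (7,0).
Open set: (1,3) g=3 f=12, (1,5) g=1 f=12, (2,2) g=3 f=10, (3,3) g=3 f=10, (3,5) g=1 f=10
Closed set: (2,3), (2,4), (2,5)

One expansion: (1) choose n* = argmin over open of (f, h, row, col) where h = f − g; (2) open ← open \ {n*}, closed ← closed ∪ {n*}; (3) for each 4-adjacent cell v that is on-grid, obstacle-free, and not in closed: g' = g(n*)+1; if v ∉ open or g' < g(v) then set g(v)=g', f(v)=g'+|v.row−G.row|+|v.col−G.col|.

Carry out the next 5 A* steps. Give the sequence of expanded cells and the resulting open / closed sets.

order=[(2,2) → (2,1) → (3,2) → (4,2) → (5,2)]; open=[(1,1) g=5 f=12, (1,2) g=4 f=12, (1,3) g=3 f=12, (1,5) g=1 f=12, (3,3) g=3 f=10, (3,5) g=1 f=10, (4,3) g=6 f=12, (5,1) g=7 f=10, (5,3) g=7 f=12, (6,2) g=7 f=10]; closed=[(2,1), (2,2), (2,3), (2,4), (2,5), (3,2), (4,2), (5,2)]

step 1: expand (2,2) (f=10, h=7) → closed; open now [(1,2) g=4 f=12, (1,3) g=3 f=12, (1,5) g=1 f=12, (2,1) g=4 f=10, (3,2) g=4 f=10, (3,3) g=3 f=10, (3,5) g=1 f=10]
step 2: expand (2,1) (f=10, h=6) → closed; open now [(1,1) g=5 f=12, (1,2) g=4 f=12, (1,3) g=3 f=12, (1,5) g=1 f=12, (3,2) g=4 f=10, (3,3) g=3 f=10, (3,5) g=1 f=10]
step 3: expand (3,2) (f=10, h=6) → closed; open now [(1,1) g=5 f=12, (1,2) g=4 f=12, (1,3) g=3 f=12, (1,5) g=1 f=12, (3,3) g=3 f=10, (3,5) g=1 f=10, (4,2) g=5 f=10]
step 4: expand (4,2) (f=10, h=5) → closed; open now [(1,1) g=5 f=12, (1,2) g=4 f=12, (1,3) g=3 f=12, (1,5) g=1 f=12, (3,3) g=3 f=10, (3,5) g=1 f=10, (4,3) g=6 f=12, (5,2) g=6 f=10]
step 5: expand (5,2) (f=10, h=4) → closed; open now [(1,1) g=5 f=12, (1,2) g=4 f=12, (1,3) g=3 f=12, (1,5) g=1 f=12, (3,3) g=3 f=10, (3,5) g=1 f=10, (4,3) g=6 f=12, (5,1) g=7 f=10, (5,3) g=7 f=12, (6,2) g=7 f=10]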